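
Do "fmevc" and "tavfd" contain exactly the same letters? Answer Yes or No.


String 1: 'fmevc' -> sorted: 'cefmv'
String 2: 'tavfd' -> sorted: 'adftv'
Compare sorted forms: 'cefmv' != 'adftv'
Anagram: No


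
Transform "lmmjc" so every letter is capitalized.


Input string: 'lmmjc'
Operation: convert each letter to uppercase
Mapping: 'l'->'L', 'm'->'M', 'm'->'M', 'j'->'J', 'c'->'C'
Result: LMMJC


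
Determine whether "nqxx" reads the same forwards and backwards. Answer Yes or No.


Input string: 'nqxx'
Reversed: 'xxqn'
Compare pairs: s[0]='n' vs s[3]='x' (mismatch), s[1]='q' vs s[2]='x' (mismatch)
Palindrome: No


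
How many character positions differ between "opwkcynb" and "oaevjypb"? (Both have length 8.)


String 1: 'opwkcynb'
String 2: 'oaevjypb'
Compare each position: pos 0: 'o'=='o', pos 1: 'p'!='a', pos 2: 'w'!='e', pos 3: 'k'!='v', pos 4: 'c'!='j', pos 5: 'y'=='y', pos 6: 'n'!='p', pos 7: 'b'=='b'
Differing positions: 5
Hamming distance: 5


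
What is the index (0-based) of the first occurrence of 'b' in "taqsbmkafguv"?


Input string: 'taqsbmkafguv'
Target: 'b'
Scanning left to right: s[0]='t', s[1]='a', s[2]='q', s[3]='s', s[4]='b'
First match at index: 4


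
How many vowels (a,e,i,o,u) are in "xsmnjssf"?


Input string: 'xsmnjssf'
Operation: count vowels (a, e, i, o, u)
Scan: s[0]='x', s[1]='s', s[2]='m', s[3]='n', s[4]='j', s[5]='s', s[6]='s', s[7]='f'
Vowels found: 0
Result: 0


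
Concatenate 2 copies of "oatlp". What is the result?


Input string: 'oatlp'
Operation: repeat 2 times
Concatenation: 'oatlp' + 'oatlp'
Result: oatlpoatlp


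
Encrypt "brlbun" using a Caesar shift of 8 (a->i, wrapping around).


Input: 'brlbun', shift = 8
Operation: for each letter, (position + 8) mod 26
Mapping: 'b'(1+8=9)->'j', 'r'(17+8=25)->'z', 'l'(11+8=19)->'t', 'b'(1+8=9)->'j', 'u'(20+8=28, 28 mod 26=2)->'c', 'n'(13+8=21)->'v'
Result: jztjcv


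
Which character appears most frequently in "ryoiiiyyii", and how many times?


Input: 'ryoiiiyyii'
Operation: tally each character
Counts: 'i':5, 'o':1, 'r':1, 'y':3
Maximum: 'i' appears 5 times


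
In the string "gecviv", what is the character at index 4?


Input string: 'gecviv'
Operation: get character at index 4
Index mapping: s[0]='g', s[1]='e', s[2]='c', s[3]='v', s[4]='i'
Result: 'i'


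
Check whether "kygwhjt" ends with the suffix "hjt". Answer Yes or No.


Input string: 'kygwhjt'
Suffix to check: 'hjt'
Last 3 characters of input: 'hjt'
Match: True
Result: Yes


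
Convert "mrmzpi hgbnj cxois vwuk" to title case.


Input string: 'mrmzpi hgbnj cxois vwuk'
Operation: capitalize first letter of each word
Word transformations: 'mrmzpi'->'Mrmzpi', 'hgbnj'->'Hgbnj', 'cxois'->'Cxois', 'vwuk'->'Vwuk'
Result: Mrmzpi Hgbnj Cxois Vwuk


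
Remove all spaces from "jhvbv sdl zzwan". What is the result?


Input string: 'jhvbv sdl zzwan'
Operation: remove all spaces
Words: 'jhvbv', 'sdl', 'zzwan'
Join without spaces: jhvbvsdlzzwan


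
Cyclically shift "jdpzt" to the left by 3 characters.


Input: 'jdpzt', shift = 3
Operation: split at index 3 and swap parts
Front part s[0:3] = 'jdp'
Back part s[3:] = 'zt'
Rotated = back + front = 'zt' + 'jdp'
Result: ztjdp


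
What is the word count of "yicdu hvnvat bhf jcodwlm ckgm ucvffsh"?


Input string: 'yicdu hvnvat bhf jcodwlm ckgm ucvffsh'
Operation: split by spaces
Words found: 'yicdu', 'hvnvat', 'bhf', 'jcodwlm', 'ckgm', 'ucvffsh'
Word count: 6


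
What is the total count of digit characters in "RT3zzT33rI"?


Input string: 'RT3zzT33rI'
Operation: count digit characters (0-9)
Scan: 'R', 'T', '3'(digit), 'z', 'z', 'T', '3'(digit), '3'(digit), 'r', 'I'
Digits found: 3
Result: 3


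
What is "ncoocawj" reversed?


Input string: 'ncoocawj'
Operation: reverse character order
Original order: 'n' -> 'c' -> 'o' -> 'o' -> 'c' -> 'a' -> 'w' -> 'j'
Reversed order: 'j' -> 'w' -> 'a' -> 'c' -> 'o' -> 'o' -> 'c' -> 'n'
Result: jwacoocn


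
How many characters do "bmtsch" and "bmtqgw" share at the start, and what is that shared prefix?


String 1: 'bmtsch'
String 2: 'bmtqgw'
Compare position by position:
pos 0: 'b' vs 'b' match
pos 1: 'm' vs 'm' match
pos 2: 't' vs 't' match
pos 3: 's' vs 'q' differ -> stop
Longest common prefix: "bmt" (length 3)


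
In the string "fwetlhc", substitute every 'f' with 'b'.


Input string: 'fwetlhc'
Operation: replace 'f' with 'b'
Positions of 'f': 0
After replacement: bwetlhc


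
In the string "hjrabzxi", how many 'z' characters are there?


Input string: 'hjrabzxi'
Target character: 'z'
Scan each position: s[5]='z'
Matches found at indices: 5
Total: 1


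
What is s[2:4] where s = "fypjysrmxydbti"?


Input string: 'fypjysrmxydbti'
Operation: slice [2:4]
Extract characters: s[2]='p', s[3]='j'
Result: pj


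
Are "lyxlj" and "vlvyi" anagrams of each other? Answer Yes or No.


String 1: 'lyxlj' -> sorted: 'jllxy'
String 2: 'vlvyi' -> sorted: 'ilvvy'
Compare sorted forms: 'jllxy' != 'ilvvy'
Anagram: No


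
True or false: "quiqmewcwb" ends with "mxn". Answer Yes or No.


Input string: 'quiqmewcwb'
Suffix to check: 'mxn'
Last 3 characters of input: 'cwb'
Match: False
Result: No


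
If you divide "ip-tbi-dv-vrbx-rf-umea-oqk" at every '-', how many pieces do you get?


Input string: 'ip-tbi-dv-vrbx-rf-umea-oqk'
Delimiter: '-'
Split result: 'ip', 'tbi', 'dv', 'vrbx', 'rf', 'umea', 'oqk'
Number of parts: 7


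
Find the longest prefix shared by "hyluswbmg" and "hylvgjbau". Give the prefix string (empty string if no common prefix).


String 1: 'hyluswbmg'
String 2: 'hylvgjbau'
Compare position by position:
pos 0: 'h' vs 'h' match
pos 1: 'y' vs 'y' match
pos 2: 'l' vs 'l' match
pos 3: 'u' vs 'v' differ -> stop
Longest common prefix: "hyl" (length 3)


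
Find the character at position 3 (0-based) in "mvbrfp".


Input string: 'mvbrfp'
Operation: get character at index 3
Index mapping: s[0]='m', s[1]='v', s[2]='b', s[3]='r'
Result: 'r'


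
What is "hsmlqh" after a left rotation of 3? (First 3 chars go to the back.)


Input: 'hsmlqh', shift = 3
Operation: split at index 3 and swap parts
Front part s[0:3] = 'hsm'
Back part s[3:] = 'lqh'
Rotated = back + front = 'lqh' + 'hsm'
Result: lqhhsm


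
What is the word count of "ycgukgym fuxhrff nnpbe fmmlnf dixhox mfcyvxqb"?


Input string: 'ycgukgym fuxhrff nnpbe fmmlnf dixhox mfcyvxqb'
Operation: split by spaces
Words found: 'ycgukgym', 'fuxhrff', 'nnpbe', 'fmmlnf', 'dixhox', 'mfcyvxqb'
Word count: 6


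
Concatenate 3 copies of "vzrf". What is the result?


Input string: 'vzrf'
Operation: repeat 3 times
Concatenation: 'vzrf' + 'vzrf' + 'vzrf'
Result: vzrfvzrfvzrf


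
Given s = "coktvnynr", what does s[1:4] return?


Input string: 'coktvnynr'
Operation: slice [1:4]
Extract characters: s[1]='o', s[2]='k', s[3]='t'
Result: okt


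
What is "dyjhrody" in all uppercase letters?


Input string: 'dyjhrody'
Operation: convert each letter to uppercase
Mapping: 'd'->'D', 'y'->'Y', 'j'->'J', 'h'->'H', 'r'->'R', 'o'->'O', 'd'->'D', 'y'->'Y'
Result: DYJHRODY


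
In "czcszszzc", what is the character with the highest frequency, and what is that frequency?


Input: 'czcszszzc'
Operation: tally each character
Counts: 'c':3, 's':2, 'z':4
Maximum: 'z' appears 4 times


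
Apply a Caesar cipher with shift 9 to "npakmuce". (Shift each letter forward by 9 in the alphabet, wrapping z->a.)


Input: 'npakmuce', shift = 9
Operation: for each letter, (position + 9) mod 26
Mapping: 'n'(13+9=22)->'w', 'p'(15+9=24)->'y', 'a'(0+9=9)->'j', 'k'(10+9=19)->'t', 'm'(12+9=21)->'v', 'u'(20+9=29, 29 mod 26=3)->'d', 'c'(2+9=11)->'l', 'e'(4+9=13)->'n'
Result: wyjtvdln


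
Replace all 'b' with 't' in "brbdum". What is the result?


Input string: 'brbdum'
Operation: replace 'b' with 't'
Positions of 'b': 0, 2
After replacement: trtdum


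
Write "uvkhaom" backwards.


Input string: 'uvkhaom'
Operation: reverse character order
Original order: 'u' -> 'v' -> 'k' -> 'h' -> 'a' -> 'o' -> 'm'
Reversed order: 'm' -> 'o' -> 'a' -> 'h' -> 'k' -> 'v' -> 'u'
Result: moahkvu


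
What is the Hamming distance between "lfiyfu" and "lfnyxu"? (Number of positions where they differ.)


String 1: 'lfiyfu'
String 2: 'lfnyxu'
Compare each position: pos 0: 'l'=='l', pos 1: 'f'=='f', pos 2: 'i'!='n', pos 3: 'y'=='y', pos 4: 'f'!='x', pos 5: 'u'=='u'
Differing positions: 2
Hamming distance: 2


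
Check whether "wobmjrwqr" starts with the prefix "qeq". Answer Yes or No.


Input string: 'wobmjrwqr'
Prefix to check: 'qeq'
First 3 characters of input: 'wob'
Match: False
Result: No


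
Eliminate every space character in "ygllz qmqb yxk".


Input string: 'ygllz qmqb yxk'
Operation: remove all spaces
Words: 'ygllz', 'qmqb', 'yxk'
Join without spaces: ygllzqmqbyxk


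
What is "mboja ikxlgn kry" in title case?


Input string: 'mboja ikxlgn kry'
Operation: capitalize first letter of each word
Word transformations: 'mboja'->'Mboja', 'ikxlgn'->'Ikxlgn', 'kry'->'Kry'
Result: Mboja Ikxlgn Kry


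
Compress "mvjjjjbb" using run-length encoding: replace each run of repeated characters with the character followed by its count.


Input: 'mvjjjjbb'
Operation: identify consecutive runs
Runs: 'm' -> m1, 'v' -> v1, 'jjjj' -> j4, 'bb' -> b2
Encoded: m1v1j4b2


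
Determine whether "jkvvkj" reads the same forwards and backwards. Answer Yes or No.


Input string: 'jkvvkj'
Reversed: 'jkvvkj'
Compare pairs: s[0]='j' vs s[5]='j' (match), s[1]='k' vs s[4]='k' (match), s[2]='v' vs s[3]='v' (match)
Palindrome: Yes


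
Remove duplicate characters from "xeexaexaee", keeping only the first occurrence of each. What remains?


Input: 'xeexaexaee'
Operation: keep first occurrence of each character
Scan: s[0]='x' new -> keep; s[1]='e' new -> keep; s[2]='e' seen -> skip; s[3]='x' seen -> skip; s[4]='a' new -> keep; s[5]='e' seen -> skip; s[6]='x' seen -> skip; s[7]='a' seen -> skip; s[8]='e' seen -> skip; s[9]='e' seen -> skip
Result: xea


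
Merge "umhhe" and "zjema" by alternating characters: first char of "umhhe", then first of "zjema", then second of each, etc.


String 1: 'umhhe'
String 2: 'zjema'
Operation: alternate characters
Pairs: 'u'+'z', 'm'+'j', 'h'+'e', 'h'+'m', 'e'+'a'
Result: uzmjhehmea


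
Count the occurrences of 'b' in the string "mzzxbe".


Input string: 'mzzxbe'
Target character: 'b'
Scan each position: s[4]='b'
Matches found at indices: 4
Total: 1


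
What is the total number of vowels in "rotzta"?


Input string: 'rotzta'
Operation: count vowels (a, e, i, o, u)
Scan: s[0]='r', s[1]='o' (vowel), s[2]='t', s[3]='z', s[4]='t', s[5]='a' (vowel)
Vowels found: 2
Result: 2


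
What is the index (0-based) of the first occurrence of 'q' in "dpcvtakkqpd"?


Input string: 'dpcvtakkqpd'
Target: 'q'
Scanning left to right: s[0]='d', s[1]='p', s[2]='c', s[3]='v', s[4]='t', s[5]='a', s[6]='k', s[7]='k', s[8]='q'
First match at index: 8


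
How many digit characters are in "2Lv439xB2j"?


Input string: '2Lv439xB2j'
Operation: count digit characters (0-9)
Scan: '2'(digit), 'L', 'v', '4'(digit), '3'(digit), '9'(digit), 'x', 'B', '2'(digit), 'j'
Digits found: 5
Result: 5


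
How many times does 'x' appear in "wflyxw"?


Input string: 'wflyxw'
Target character: 'x'
Scan each position: s[4]='x'
Matches found at indices: 4
Total: 1


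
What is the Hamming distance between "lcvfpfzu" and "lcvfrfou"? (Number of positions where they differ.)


String 1: 'lcvfpfzu'
String 2: 'lcvfrfou'
Compare each position: pos 0: 'l'=='l', pos 1: 'c'=='c', pos 2: 'v'=='v', pos 3: 'f'=='f', pos 4: 'p'!='r', pos 5: 'f'=='f', pos 6: 'z'!='o', pos 7: 'u'=='u'
Differing positions: 2
Hamming distance: 2


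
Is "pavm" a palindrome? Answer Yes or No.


Input string: 'pavm'
Reversed: 'mvap'
Compare pairs: s[0]='p' vs s[3]='m' (mismatch), s[1]='a' vs s[2]='v' (mismatch)
Palindrome: No


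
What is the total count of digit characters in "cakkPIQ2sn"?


Input string: 'cakkPIQ2sn'
Operation: count digit characters (0-9)
Scan: 'c', 'a', 'k', 'k', 'P', 'I', 'Q', '2'(digit), 's', 'n'
Digits found: 1
Result: 1


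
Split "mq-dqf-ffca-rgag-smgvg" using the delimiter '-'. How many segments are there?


Input string: 'mq-dqf-ffca-rgag-smgvg'
Delimiter: '-'
Split result: 'mq', 'dqf', 'ffca', 'rgag', 'smgvg'
Number of parts: 5


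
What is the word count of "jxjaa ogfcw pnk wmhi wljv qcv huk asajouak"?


Input string: 'jxjaa ogfcw pnk wmhi wljv qcv huk asajouak'
Operation: split by spaces
Words found: 'jxjaa', 'ogfcw', 'pnk', 'wmhi', 'wljv', 'qcv', 'huk', 'asajouak'
Word count: 8


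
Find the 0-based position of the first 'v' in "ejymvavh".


Input string: 'ejymvavh'
Target: 'v'
Scanning left to right: s[0]='e', s[1]='j', s[2]='y', s[3]='m', s[4]='v'
First match at index: 4


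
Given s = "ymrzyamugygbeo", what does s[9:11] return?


Input string: 'ymrzyamugygbeo'
Operation: slice [9:11]
Extract characters: s[9]='y', s[10]='g'
Result: yg


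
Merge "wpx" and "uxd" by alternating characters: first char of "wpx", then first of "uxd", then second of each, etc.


String 1: 'wpx'
String 2: 'uxd'
Operation: alternate characters
Pairs: 'w'+'u', 'p'+'x', 'x'+'d'
Result: wupxxd


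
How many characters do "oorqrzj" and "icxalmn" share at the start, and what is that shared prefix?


String 1: 'oorqrzj'
String 2: 'icxalmn'
Compare position by position:
pos 0: 'o' vs 'i' differ -> stop
Longest common prefix: "" (length 0)


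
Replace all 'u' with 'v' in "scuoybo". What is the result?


Input string: 'scuoybo'
Operation: replace 'u' with 'v'
Positions of 'u': 2
After replacement: scvoybo


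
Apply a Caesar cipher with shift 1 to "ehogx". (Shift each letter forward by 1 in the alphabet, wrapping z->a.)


Input: 'ehogx', shift = 1
Operation: for each letter, (position + 1) mod 26
Mapping: 'e'(4+1=5)->'f', 'h'(7+1=8)->'i', 'o'(14+1=15)->'p', 'g'(6+1=7)->'h', 'x'(23+1=24)->'y'
Result: fiphy


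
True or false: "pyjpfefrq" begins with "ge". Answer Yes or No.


Input string: 'pyjpfefrq'
Prefix to check: 'ge'
First 2 characters of input: 'py'
Match: False
Result: No


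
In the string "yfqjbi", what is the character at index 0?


Input string: 'yfqjbi'
Operation: get character at index 0
Index mapping: s[0]='y'
Result: 'y'


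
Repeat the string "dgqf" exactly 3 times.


Input string: 'dgqf'
Operation: repeat 3 times
Concatenation: 'dgqf' + 'dgqf' + 'dgqf'
Result: dgqfdgqfdgqf


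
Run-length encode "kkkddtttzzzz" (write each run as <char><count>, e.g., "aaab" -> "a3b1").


Input: 'kkkddtttzzzz'
Operation: identify consecutive runs
Runs: 'kkk' -> k3, 'dd' -> d2, 'ttt' -> t3, 'zzzz' -> z4
Encoded: k3d2t3z4


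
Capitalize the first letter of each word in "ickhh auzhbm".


Input string: 'ickhh auzhbm'
Operation: capitalize first letter of each word
Word transformations: 'ickhh'->'Ickhh', 'auzhbm'->'Auzhbm'
Result: Ickhh Auzhbm


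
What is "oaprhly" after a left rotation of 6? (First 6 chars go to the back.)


Input: 'oaprhly', shift = 6
Operation: split at index 6 and swap parts
Front part s[0:6] = 'oaprhl'
Back part s[6:] = 'y'
Rotated = back + front = 'y' + 'oaprhl'
Result: yoaprhl


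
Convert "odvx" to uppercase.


Input string: 'odvx'
Operation: convert each letter to uppercase
Mapping: 'o'->'O', 'd'->'D', 'v'->'V', 'x'->'X'
Result: ODVX


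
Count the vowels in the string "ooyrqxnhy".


Input string: 'ooyrqxnhy'
Operation: count vowels (a, e, i, o, u)
Scan: s[0]='o' (vowel), s[1]='o' (vowel), s[2]='y', s[3]='r', s[4]='q', s[5]='x', s[6]='n', s[7]='h', s[8]='y'
Vowels found: 2
Result: 2


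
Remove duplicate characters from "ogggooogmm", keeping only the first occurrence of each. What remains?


Input: 'ogggooogmm'
Operation: keep first occurrence of each character
Scan: s[0]='o' new -> keep; s[1]='g' new -> keep; s[2]='g' seen -> skip; s[3]='g' seen -> skip; s[4]='o' seen -> skip; s[5]='o' seen -> skip; s[6]='o' seen -> skip; s[7]='g' seen -> skip; s[8]='m' new -> keep; s[9]='m' seen -> skip
Result: ogm


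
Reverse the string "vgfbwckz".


Input string: 'vgfbwckz'
Operation: reverse character order
Original order: 'v' -> 'g' -> 'f' -> 'b' -> 'w' -> 'c' -> 'k' -> 'z'
Reversed order: 'z' -> 'k' -> 'c' -> 'w' -> 'b' -> 'f' -> 'g' -> 'v'
Result: zkcwbfgv


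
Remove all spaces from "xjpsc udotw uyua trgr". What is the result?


Input string: 'xjpsc udotw uyua trgr'
Operation: remove all spaces
Words: 'xjpsc', 'udotw', 'uyua', 'trgr'
Join without spaces: xjpscudotwuyuatrgr


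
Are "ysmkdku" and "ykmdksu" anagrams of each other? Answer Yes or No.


String 1: 'ysmkdku' -> sorted: 'dkkmsuy'
String 2: 'ykmdksu' -> sorted: 'dkkmsuy'
Compare sorted forms: 'dkkmsuy' == 'dkkmsuy'
Anagram: Yes


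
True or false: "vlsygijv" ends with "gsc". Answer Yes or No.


Input string: 'vlsygijv'
Suffix to check: 'gsc'
Last 3 characters of input: 'ijv'
Match: False
Result: No


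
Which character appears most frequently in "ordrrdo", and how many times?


Input: 'ordrrdo'
Operation: tally each character
Counts: 'd':2, 'o':2, 'r':3
Maximum: 'r' appears 3 times


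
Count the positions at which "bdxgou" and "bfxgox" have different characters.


String 1: 'bdxgou'
String 2: 'bfxgox'
Compare each position: pos 0: 'b'=='b', pos 1: 'd'!='f', pos 2: 'x'=='x', pos 3: 'g'=='g', pos 4: 'o'=='o', pos 5: 'u'!='x'
Differing positions: 2
Hamming distance: 2


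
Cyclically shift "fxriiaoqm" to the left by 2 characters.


Input: 'fxriiaoqm', shift = 2
Operation: split at index 2 and swap parts
Front part s[0:2] = 'fx'
Back part s[2:] = 'riiaoqm'
Rotated = back + front = 'riiaoqm' + 'fx'
Result: riiaoqmfx


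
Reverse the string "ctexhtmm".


Input string: 'ctexhtmm'
Operation: reverse character order
Original order: 'c' -> 't' -> 'e' -> 'x' -> 'h' -> 't' -> 'm' -> 'm'
Reversed order: 'm' -> 'm' -> 't' -> 'h' -> 'x' -> 'e' -> 't' -> 'c'
Result: mmthxetc


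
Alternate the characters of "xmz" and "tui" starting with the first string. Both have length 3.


String 1: 'xmz'
String 2: 'tui'
Operation: alternate characters
Pairs: 'x'+'t', 'm'+'u', 'z'+'i'
Result: xtmuzi


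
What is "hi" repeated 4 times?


Input string: 'hi'
Operation: repeat 4 times
Concatenation: 'hi' + 'hi' + 'hi' + 'hi'
Result: hihihihi


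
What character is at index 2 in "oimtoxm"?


Input string: 'oimtoxm'
Operation: get character at index 2
Index mapping: s[0]='o', s[1]='i', s[2]='m'
Result: 'm'


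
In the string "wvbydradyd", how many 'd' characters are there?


Input string: 'wvbydradyd'
Target character: 'd'
Scan each position: s[4]='d', s[7]='d', s[9]='d'
Matches found at indices: 4, 7, 9
Total: 3


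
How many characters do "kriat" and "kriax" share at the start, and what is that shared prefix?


String 1: 'kriat'
String 2: 'kriax'
Compare position by position:
pos 0: 'k' vs 'k' match
pos 1: 'r' vs 'r' match
pos 2: 'i' vs 'i' match
pos 3: 'a' vs 'a' match
pos 4: 't' vs 'x' differ -> stop
Longest common prefix: "kria" (length 4)


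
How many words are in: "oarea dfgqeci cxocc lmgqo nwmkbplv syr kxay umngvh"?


Input string: 'oarea dfgqeci cxocc lmgqo nwmkbplv syr kxay umngvh'
Operation: split by spaces
Words found: 'oarea', 'dfgqeci', 'cxocc', 'lmgqo', 'nwmkbplv', 'syr', 'kxay', 'umngvh'
Word count: 8


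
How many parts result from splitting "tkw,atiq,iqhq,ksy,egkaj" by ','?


Input string: 'tkw,atiq,iqhq,ksy,egkaj'
Delimiter: ','
Split result: 'tkw', 'atiq', 'iqhq', 'ksy', 'egkaj'
Number of parts: 5


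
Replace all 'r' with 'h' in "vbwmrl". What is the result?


Input string: 'vbwmrl'
Operation: replace 'r' with 'h'
Positions of 'r': 4
After replacement: vbwmhl


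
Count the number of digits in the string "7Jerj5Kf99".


Input string: '7Jerj5Kf99'
Operation: count digit characters (0-9)
Scan: '7'(digit), 'J', 'e', 'r', 'j', '5'(digit), 'K', 'f', '9'(digit), '9'(digit)
Digits found: 4
Result: 4


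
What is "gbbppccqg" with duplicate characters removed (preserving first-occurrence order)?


Input: 'gbbppccqg'
Operation: keep first occurrence of each character
Scan: s[0]='g' new -> keep; s[1]='b' new -> keep; s[2]='b' seen -> skip; s[3]='p' new -> keep; s[4]='p' seen -> skip; s[5]='c' new -> keep; s[6]='c' seen -> skip; s[7]='q' new -> keep; s[8]='g' seen -> skip
Result: gbpcq


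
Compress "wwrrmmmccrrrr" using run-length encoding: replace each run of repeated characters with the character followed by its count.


Input: 'wwrrmmmccrrrr'
Operation: identify consecutive runs
Runs: 'ww' -> w2, 'rr' -> r2, 'mmm' -> m3, 'cc' -> c2, 'rrrr' -> r4
Encoded: w2r2m3c2r4


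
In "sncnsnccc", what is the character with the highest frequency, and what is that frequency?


Input: 'sncnsnccc'
Operation: tally each character
Counts: 'c':4, 'n':3, 's':2
Maximum: 'c' appears 4 times


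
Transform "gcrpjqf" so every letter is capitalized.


Input string: 'gcrpjqf'
Operation: convert each letter to uppercase
Mapping: 'g'->'G', 'c'->'C', 'r'->'R', 'p'->'P', 'j'->'J', 'q'->'Q', 'f'->'F'
Result: GCRPJQF


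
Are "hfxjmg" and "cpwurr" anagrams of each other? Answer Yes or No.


String 1: 'hfxjmg' -> sorted: 'fghjmx'
String 2: 'cpwurr' -> sorted: 'cprruw'
Compare sorted forms: 'fghjmx' != 'cprruw'
Anagram: No


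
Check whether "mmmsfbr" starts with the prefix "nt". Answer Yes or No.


Input string: 'mmmsfbr'
Prefix to check: 'nt'
First 2 characters of input: 'mm'
Match: False
Result: No


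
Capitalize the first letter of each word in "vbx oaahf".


Input string: 'vbx oaahf'
Operation: capitalize first letter of each word
Word transformations: 'vbx'->'Vbx', 'oaahf'->'Oaahf'
Result: Vbx Oaahf


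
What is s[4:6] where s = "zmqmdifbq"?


Input string: 'zmqmdifbq'
Operation: slice [4:6]
Extract characters: s[4]='d', s[5]='i'
Result: di


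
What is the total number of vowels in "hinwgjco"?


Input string: 'hinwgjco'
Operation: count vowels (a, e, i, o, u)
Scan: s[0]='h', s[1]='i' (vowel), s[2]='n', s[3]='w', s[4]='g', s[5]='j', s[6]='c', s[7]='o' (vowel)
Vowels found: 2
Result: 2


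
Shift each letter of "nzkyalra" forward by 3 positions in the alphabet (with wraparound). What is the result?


Input: 'nzkyalra', shift = 3
Operation: for each letter, (position + 3) mod 26
Mapping: 'n'(13+3=16)->'q', 'z'(25+3=28, 28 mod 26=2)->'c', 'k'(10+3=13)->'n', 'y'(24+3=27, 27 mod 26=1)->'b', 'a'(0+3=3)->'d', 'l'(11+3=14)->'o', 'r'(17+3=20)->'u', 'a'(0+3=3)->'d'
Result: qcnbdoud


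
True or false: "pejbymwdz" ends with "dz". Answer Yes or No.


Input string: 'pejbymwdz'
Suffix to check: 'dz'
Last 2 characters of input: 'dz'
Match: True
Result: Yes


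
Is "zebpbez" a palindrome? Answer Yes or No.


Input string: 'zebpbez'
Reversed: 'zebpbez'
Compare pairs: s[0]='z' vs s[6]='z' (match), s[1]='e' vs s[5]='e' (match), s[2]='b' vs s[4]='b' (match)
Palindrome: Yes


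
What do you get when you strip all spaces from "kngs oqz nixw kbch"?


Input string: 'kngs oqz nixw kbch'
Operation: remove all spaces
Words: 'kngs', 'oqz', 'nixw', 'kbch'
Join without spaces: kngsoqznixwkbch


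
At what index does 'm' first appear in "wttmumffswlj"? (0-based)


Input string: 'wttmumffswlj'
Target: 'm'
Scanning left to right: s[0]='w', s[1]='t', s[2]='t', s[3]='m'
First match at index: 3


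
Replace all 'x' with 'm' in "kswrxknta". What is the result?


Input string: 'kswrxknta'
Operation: replace 'x' with 'm'
Positions of 'x': 4
After replacement: kswrmknta


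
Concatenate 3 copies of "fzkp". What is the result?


Input string: 'fzkp'
Operation: repeat 3 times
Concatenation: 'fzkp' + 'fzkp' + 'fzkp'
Result: fzkpfzkpfzkp


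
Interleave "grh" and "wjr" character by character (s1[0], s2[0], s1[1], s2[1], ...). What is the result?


String 1: 'grh'
String 2: 'wjr'
Operation: alternate characters
Pairs: 'g'+'w', 'r'+'j', 'h'+'r'
Result: gwrjhr


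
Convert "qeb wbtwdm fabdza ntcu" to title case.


Input string: 'qeb wbtwdm fabdza ntcu'
Operation: capitalize first letter of each word
Word transformations: 'qeb'->'Qeb', 'wbtwdm'->'Wbtwdm', 'fabdza'->'Fabdza', 'ntcu'->'Ntcu'
Result: Qeb Wbtwdm Fabdza Ntcu


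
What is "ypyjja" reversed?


Input string: 'ypyjja'
Operation: reverse character order
Original order: 'y' -> 'p' -> 'y' -> 'j' -> 'j' -> 'a'
Reversed order: 'a' -> 'j' -> 'j' -> 'y' -> 'p' -> 'y'
Result: ajjypy


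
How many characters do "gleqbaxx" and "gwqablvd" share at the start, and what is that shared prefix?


String 1: 'gleqbaxx'
String 2: 'gwqablvd'
Compare position by position:
pos 0: 'g' vs 'g' match
pos 1: 'l' vs 'w' differ -> stop
Longest common prefix: "g" (length 1)


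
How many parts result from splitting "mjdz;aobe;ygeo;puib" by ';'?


Input string: 'mjdz;aobe;ygeo;puib'
Delimiter: ';'
Split result: 'mjdz', 'aobe', 'ygeo', 'puib'
Number of parts: 4


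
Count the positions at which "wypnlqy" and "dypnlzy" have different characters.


String 1: 'wypnlqy'
String 2: 'dypnlzy'
Compare each position: pos 0: 'w'!='d', pos 1: 'y'=='y', pos 2: 'p'=='p', pos 3: 'n'=='n', pos 4: 'l'=='l', pos 5: 'q'!='z', pos 6: 'y'=='y'
Differing positions: 2
Hamming distance: 2


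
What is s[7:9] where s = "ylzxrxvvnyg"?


Input string: 'ylzxrxvvnyg'
Operation: slice [7:9]
Extract characters: s[7]='v', s[8]='n'
Result: vn


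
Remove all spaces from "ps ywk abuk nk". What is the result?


Input string: 'ps ywk abuk nk'
Operation: remove all spaces
Words: 'ps', 'ywk', 'abuk', 'nk'
Join without spaces: psywkabuknk


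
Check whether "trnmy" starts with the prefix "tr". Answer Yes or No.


Input string: 'trnmy'
Prefix to check: 'tr'
First 2 characters of input: 'tr'
Match: True
Result: Yes


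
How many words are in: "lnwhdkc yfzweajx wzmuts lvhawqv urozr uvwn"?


Input string: 'lnwhdkc yfzweajx wzmuts lvhawqv urozr uvwn'
Operation: split by spaces
Words found: 'lnwhdkc', 'yfzweajx', 'wzmuts', 'lvhawqv', 'urozr', 'uvwn'
Word count: 6


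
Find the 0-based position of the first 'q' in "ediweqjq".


Input string: 'ediweqjq'
Target: 'q'
Scanning left to right: s[0]='e', s[1]='d', s[2]='i', s[3]='w', s[4]='e', s[5]='q'
First match at index: 5


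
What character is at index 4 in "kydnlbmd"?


Input string: 'kydnlbmd'
Operation: get character at index 4
Index mapping: s[0]='k', s[1]='y', s[2]='d', s[3]='n', s[4]='l'
Result: 'l'


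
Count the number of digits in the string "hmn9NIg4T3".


Input string: 'hmn9NIg4T3'
Operation: count digit characters (0-9)
Scan: 'h', 'm', 'n', '9'(digit), 'N', 'I', 'g', '4'(digit), 'T', '3'(digit)
Digits found: 3
Result: 3


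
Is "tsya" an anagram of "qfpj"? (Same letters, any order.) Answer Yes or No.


String 1: 'qfpj' -> sorted: 'fjpq'
String 2: 'tsya' -> sorted: 'asty'
Compare sorted forms: 'fjpq' != 'asty'
Anagram: No


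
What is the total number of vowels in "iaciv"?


Input string: 'iaciv'
Operation: count vowels (a, e, i, o, u)
Scan: s[0]='i' (vowel), s[1]='a' (vowel), s[2]='c', s[3]='i' (vowel), s[4]='v'
Vowels found: 3
Result: 3


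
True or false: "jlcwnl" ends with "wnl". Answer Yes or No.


Input string: 'jlcwnl'
Suffix to check: 'wnl'
Last 3 characters of input: 'wnl'
Match: True
Result: Yes


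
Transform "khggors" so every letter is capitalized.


Input string: 'khggors'
Operation: convert each letter to uppercase
Mapping: 'k'->'K', 'h'->'H', 'g'->'G', 'g'->'G', 'o'->'O', 'r'->'R', 's'->'S'
Result: KHGGORS


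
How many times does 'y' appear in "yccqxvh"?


Input string: 'yccqxvh'
Target character: 'y'
Scan each position: s[0]='y'
Matches found at indices: 0
Total: 1


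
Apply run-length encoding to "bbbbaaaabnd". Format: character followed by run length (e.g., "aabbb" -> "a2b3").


Input: 'bbbbaaaabnd'
Operation: identify consecutive runs
Runs: 'bbbb' -> b4, 'aaaa' -> a4, 'b' -> b1, 'n' -> n1, 'd' -> d1
Encoded: b4a4b1n1d1


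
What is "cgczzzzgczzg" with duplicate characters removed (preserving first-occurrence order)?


Input: 'cgczzzzgczzg'
Operation: keep first occurrence of each character
Scan: s[0]='c' new -> keep; s[1]='g' new -> keep; s[2]='c' seen -> skip; s[3]='z' new -> keep; s[4]='z' seen -> skip; s[5]='z' seen -> skip; s[6]='z' seen -> skip; s[7]='g' seen -> skip; s[8]='c' seen -> skip; s[9]='z' seen -> skip; s[10]='z' seen -> skip; s[11]='g' seen -> skip
Result: cgz


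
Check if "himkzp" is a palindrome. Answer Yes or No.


Input string: 'himkzp'
Reversed: 'pzkmih'
Compare pairs: s[0]='h' vs s[5]='p' (mismatch), s[1]='i' vs s[4]='z' (mismatch), s[2]='m' vs s[3]='k' (mismatch)
Palindrome: No


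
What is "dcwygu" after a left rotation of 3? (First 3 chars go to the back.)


Input: 'dcwygu', shift = 3
Operation: split at index 3 and swap parts
Front part s[0:3] = 'dcw'
Back part s[3:] = 'ygu'
Rotated = back + front = 'ygu' + 'dcw'
Result: ygudcw


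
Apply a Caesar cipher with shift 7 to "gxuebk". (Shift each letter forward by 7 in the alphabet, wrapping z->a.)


Input: 'gxuebk', shift = 7
Operation: for each letter, (position + 7) mod 26
Mapping: 'g'(6+7=13)->'n', 'x'(23+7=30, 30 mod 26=4)->'e', 'u'(20+7=27, 27 mod 26=1)->'b', 'e'(4+7=11)->'l', 'b'(1+7=8)->'i', 'k'(10+7=17)->'r'
Result: neblir


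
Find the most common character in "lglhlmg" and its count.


Input: 'lglhlmg'
Operation: tally each character
Counts: 'g':2, 'h':1, 'l':3, 'm':1
Maximum: 'l' appears 3 times


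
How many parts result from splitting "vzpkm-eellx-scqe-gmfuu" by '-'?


Input string: 'vzpkm-eellx-scqe-gmfuu'
Delimiter: '-'
Split result: 'vzpkm', 'eellx', 'scqe', 'gmfuu'
Number of parts: 4


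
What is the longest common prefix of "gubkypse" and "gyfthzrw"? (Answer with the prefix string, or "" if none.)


String 1: 'gubkypse'
String 2: 'gyfthzrw'
Compare position by position:
pos 0: 'g' vs 'g' match
pos 1: 'u' vs 'y' differ -> stop
Longest common prefix: "g" (length 1)


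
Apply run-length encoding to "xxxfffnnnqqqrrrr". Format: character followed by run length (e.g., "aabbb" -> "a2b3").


Input: 'xxxfffnnnqqqrrrr'
Operation: identify consecutive runs
Runs: 'xxx' -> x3, 'fff' -> f3, 'nnn' -> n3, 'qqq' -> q3, 'rrrr' -> r4
Encoded: x3f3n3q3r4


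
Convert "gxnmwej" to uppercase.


Input string: 'gxnmwej'
Operation: convert each letter to uppercase
Mapping: 'g'->'G', 'x'->'X', 'n'->'N', 'm'->'M', 'w'->'W', 'e'->'E', 'j'->'J'
Result: GXNMWEJ


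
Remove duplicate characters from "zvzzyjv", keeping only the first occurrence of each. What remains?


Input: 'zvzzyjv'
Operation: keep first occurrence of each character
Scan: s[0]='z' new -> keep; s[1]='v' new -> keep; s[2]='z' seen -> skip; s[3]='z' seen -> skip; s[4]='y' new -> keep; s[5]='j' new -> keep; s[6]='v' seen -> skip
Result: zvyj


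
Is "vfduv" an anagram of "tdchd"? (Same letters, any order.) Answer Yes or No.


String 1: 'tdchd' -> sorted: 'cddht'
String 2: 'vfduv' -> sorted: 'dfuvv'
Compare sorted forms: 'cddht' != 'dfuvv'
Anagram: No


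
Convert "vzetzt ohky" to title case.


Input string: 'vzetzt ohky'
Operation: capitalize first letter of each word
Word transformations: 'vzetzt'->'Vzetzt', 'ohky'->'Ohky'
Result: Vzetzt Ohky


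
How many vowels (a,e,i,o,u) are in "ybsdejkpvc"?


Input string: 'ybsdejkpvc'
Operation: count vowels (a, e, i, o, u)
Scan: s[0]='y', s[1]='b', s[2]='s', s[3]='d', s[4]='e' (vowel), s[5]='j', s[6]='k', s[7]='p', s[8]='v', s[9]='c'
Vowels found: 1
Result: 1


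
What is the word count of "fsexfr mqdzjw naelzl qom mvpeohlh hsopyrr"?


Input string: 'fsexfr mqdzjw naelzl qom mvpeohlh hsopyrr'
Operation: split by spaces
Words found: 'fsexfr', 'mqdzjw', 'naelzl', 'qom', 'mvpeohlh', 'hsopyrr'
Word count: 6


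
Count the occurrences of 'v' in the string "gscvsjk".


Input string: 'gscvsjk'
Target character: 'v'
Scan each position: s[3]='v'
Matches found at indices: 3
Total: 1


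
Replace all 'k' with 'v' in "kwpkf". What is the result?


Input string: 'kwpkf'
Operation: replace 'k' with 'v'
Positions of 'k': 0, 3
After replacement: vwpvf


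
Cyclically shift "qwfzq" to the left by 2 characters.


Input: 'qwfzq', shift = 2
Operation: split at index 2 and swap parts
Front part s[0:2] = 'qw'
Back part s[2:] = 'fzq'
Rotated = back + front = 'fzq' + 'qw'
Result: fzqqw


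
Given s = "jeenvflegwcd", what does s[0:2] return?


Input string: 'jeenvflegwcd'
Operation: slice [0:2]
Extract characters: s[0]='j', s[1]='e'
Result: je


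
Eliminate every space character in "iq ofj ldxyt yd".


Input string: 'iq ofj ldxyt yd'
Operation: remove all spaces
Words: 'iq', 'ofj', 'ldxyt', 'yd'
Join without spaces: iqofjldxytyd


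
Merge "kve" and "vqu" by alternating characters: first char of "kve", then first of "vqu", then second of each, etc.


String 1: 'kve'
String 2: 'vqu'
Operation: alternate characters
Pairs: 'k'+'v', 'v'+'q', 'e'+'u'
Result: kvvqeu


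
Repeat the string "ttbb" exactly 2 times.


Input string: 'ttbb'
Operation: repeat 2 times
Concatenation: 'ttbb' + 'ttbb'
Result: ttbbttbb


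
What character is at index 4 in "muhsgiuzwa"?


Input string: 'muhsgiuzwa'
Operation: get character at index 4
Index mapping: s[0]='m', s[1]='u', s[2]='h', s[3]='s', s[4]='g'
Result: 'g'


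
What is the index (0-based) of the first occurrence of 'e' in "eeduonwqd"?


Input string: 'eeduonwqd'
Target: 'e'
Scanning left to right: s[0]='e'
First match at index: 0


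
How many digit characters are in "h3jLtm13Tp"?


Input string: 'h3jLtm13Tp'
Operation: count digit characters (0-9)
Scan: 'h', '3'(digit), 'j', 'L', 't', 'm', '1'(digit), '3'(digit), 'T', 'p'
Digits found: 3
Result: 3


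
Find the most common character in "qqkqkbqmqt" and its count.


Input: 'qqkqkbqmqt'
Operation: tally each character
Counts: 'b':1, 'k':2, 'm':1, 'q':5, 't':1
Maximum: 'q' appears 5 times


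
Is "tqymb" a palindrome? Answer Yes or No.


Input string: 'tqymb'
Reversed: 'bmyqt'
Compare pairs: s[0]='t' vs s[4]='b' (mismatch), s[1]='q' vs s[3]='m' (mismatch)
Palindrome: No


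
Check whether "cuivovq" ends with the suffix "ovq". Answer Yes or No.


Input string: 'cuivovq'
Suffix to check: 'ovq'
Last 3 characters of input: 'ovq'
Match: True
Result: Yes


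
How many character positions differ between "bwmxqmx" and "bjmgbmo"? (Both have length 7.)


String 1: 'bwmxqmx'
String 2: 'bjmgbmo'
Compare each position: pos 0: 'b'=='b', pos 1: 'w'!='j', pos 2: 'm'=='m', pos 3: 'x'!='g', pos 4: 'q'!='b', pos 5: 'm'=='m', pos 6: 'x'!='o'
Differing positions: 4
Hamming distance: 4


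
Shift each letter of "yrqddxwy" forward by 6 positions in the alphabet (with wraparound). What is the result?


Input: 'yrqddxwy', shift = 6
Operation: for each letter, (position + 6) mod 26
Mapping: 'y'(24+6=30, 30 mod 26=4)->'e', 'r'(17+6=23)->'x', 'q'(16+6=22)->'w', 'd'(3+6=9)->'j', 'd'(3+6=9)->'j', 'x'(23+6=29, 29 mod 26=3)->'d', 'w'(22+6=28, 28 mod 26=2)->'c', 'y'(24+6=30, 30 mod 26=4)->'e'
Result: exwjjdce


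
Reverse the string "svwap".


Input string: 'svwap'
Operation: reverse character order
Original order: 's' -> 'v' -> 'w' -> 'a' -> 'p'
Reversed order: 'p' -> 'a' -> 'w' -> 'v' -> 's'
Result: pawvs


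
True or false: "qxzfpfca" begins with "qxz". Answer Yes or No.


Input string: 'qxzfpfca'
Prefix to check: 'qxz'
First 3 characters of input: 'qxz'
Match: True
Result: Yes


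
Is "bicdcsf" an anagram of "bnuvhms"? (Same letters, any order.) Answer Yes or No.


String 1: 'bnuvhms' -> sorted: 'bhmnsuv'
String 2: 'bicdcsf' -> sorted: 'bccdfis'
Compare sorted forms: 'bhmnsuv' != 'bccdfis'
Anagram: No


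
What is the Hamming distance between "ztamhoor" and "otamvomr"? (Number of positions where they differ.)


String 1: 'ztamhoor'
String 2: 'otamvomr'
Compare each position: pos 0: 'z'!='o', pos 1: 't'=='t', pos 2: 'a'=='a', pos 3: 'm'=='m', pos 4: 'h'!='v', pos 5: 'o'=='o', pos 6: 'o'!='m', pos 7: 'r'=='r'
Differing positions: 3
Hamming distance: 3


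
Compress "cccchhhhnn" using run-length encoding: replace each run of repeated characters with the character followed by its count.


Input: 'cccchhhhnn'
Operation: identify consecutive runs
Runs: 'cccc' -> c4, 'hhhh' -> h4, 'nn' -> n2
Encoded: c4h4n2


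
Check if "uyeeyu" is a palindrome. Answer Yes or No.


Input string: 'uyeeyu'
Reversed: 'uyeeyu'
Compare pairs: s[0]='u' vs s[5]='u' (match), s[1]='y' vs s[4]='y' (match), s[2]='e' vs s[3]='e' (match)
Palindrome: Yes


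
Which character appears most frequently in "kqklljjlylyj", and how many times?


Input: 'kqklljjlylyj'
Operation: tally each character
Counts: 'j':3, 'k':2, 'l':4, 'q':1, 'y':2
Maximum: 'l' appears 4 times


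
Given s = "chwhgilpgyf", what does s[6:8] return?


Input string: 'chwhgilpgyf'
Operation: slice [6:8]
Extract characters: s[6]='l', s[7]='p'
Result: lp


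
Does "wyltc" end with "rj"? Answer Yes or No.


Input string: 'wyltc'
Suffix to check: 'rj'
Last 2 characters of input: 'tc'
Match: False
Result: No


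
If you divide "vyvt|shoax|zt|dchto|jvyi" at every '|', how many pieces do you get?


Input string: 'vyvt|shoax|zt|dchto|jvyi'
Delimiter: '|'
Split result: 'vyvt', 'shoax', 'zt', 'dchto', 'jvyi'
Number of parts: 5


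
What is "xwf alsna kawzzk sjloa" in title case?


Input string: 'xwf alsna kawzzk sjloa'
Operation: capitalize first letter of each word
Word transformations: 'xwf'->'Xwf', 'alsna'->'Alsna', 'kawzzk'->'Kawzzk', 'sjloa'->'Sjloa'
Result: Xwf Alsna Kawzzk Sjloa


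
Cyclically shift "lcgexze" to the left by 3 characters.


Input: 'lcgexze', shift = 3
Operation: split at index 3 and swap parts
Front part s[0:3] = 'lcg'
Back part s[3:] = 'exze'
Rotated = back + front = 'exze' + 'lcg'
Result: exzelcg


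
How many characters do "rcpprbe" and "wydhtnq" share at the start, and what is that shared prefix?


String 1: 'rcpprbe'
String 2: 'wydhtnq'
Compare position by position:
pos 0: 'r' vs 'w' differ -> stop
Longest common prefix: "" (length 0)


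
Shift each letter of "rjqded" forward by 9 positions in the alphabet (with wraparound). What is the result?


Input: 'rjqded', shift = 9
Operation: for each letter, (position + 9) mod 26
Mapping: 'r'(17+9=26, 26 mod 26=0)->'a', 'j'(9+9=18)->'s', 'q'(16+9=25)->'z', 'd'(3+9=12)->'m', 'e'(4+9=13)->'n', 'd'(3+9=12)->'m'
Result: aszmnm


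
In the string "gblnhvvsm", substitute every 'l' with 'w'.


Input string: 'gblnhvvsm'
Operation: replace 'l' with 'w'
Positions of 'l': 2
After replacement: gbwnhvvsm


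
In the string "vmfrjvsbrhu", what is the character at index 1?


Input string: 'vmfrjvsbrhu'
Operation: get character at index 1
Index mapping: s[0]='v', s[1]='m'
Result: 'm'


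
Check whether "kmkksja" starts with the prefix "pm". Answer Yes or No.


Input string: 'kmkksja'
Prefix to check: 'pm'
First 2 characters of input: 'km'
Match: False
Result: No


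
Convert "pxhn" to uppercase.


Input string: 'pxhn'
Operation: convert each letter to uppercase
Mapping: 'p'->'P', 'x'->'X', 'h'->'H', 'n'->'N'
Result: PXHN


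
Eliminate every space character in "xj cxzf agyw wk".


Input string: 'xj cxzf agyw wk'
Operation: remove all spaces
Words: 'xj', 'cxzf', 'agyw', 'wk'
Join without spaces: xjcxzfagywwk


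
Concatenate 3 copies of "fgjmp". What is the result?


Input string: 'fgjmp'
Operation: repeat 3 times
Concatenation: 'fgjmp' + 'fgjmp' + 'fgjmp'
Result: fgjmpfgjmpfgjmp


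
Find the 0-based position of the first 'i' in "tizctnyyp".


Input string: 'tizctnyyp'
Target: 'i'
Scanning left to right: s[0]='t', s[1]='i'
First match at index: 1


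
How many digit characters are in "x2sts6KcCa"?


Input string: 'x2sts6KcCa'
Operation: count digit characters (0-9)
Scan: 'x', '2'(digit), 's', 't', 's', '6'(digit), 'K', 'c', 'C', 'a'
Digits found: 2
Result: 2
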